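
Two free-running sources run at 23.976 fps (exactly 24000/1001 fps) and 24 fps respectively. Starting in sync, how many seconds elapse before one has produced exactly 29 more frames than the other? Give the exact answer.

The gap grows by |24 − 24000/1001| = 24/1001 frames per second.
Time for a 29-frame gap: 29 ÷ (24/1001) = 29029/24 s.

29029/24 seconds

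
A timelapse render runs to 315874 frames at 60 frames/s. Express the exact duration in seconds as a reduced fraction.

Running time = 315874 ÷ (60) = 315874 × 1/60 = 157937/30 s.

157937/30 seconds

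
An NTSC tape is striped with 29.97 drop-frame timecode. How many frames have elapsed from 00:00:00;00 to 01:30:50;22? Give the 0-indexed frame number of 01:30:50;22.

163360

Complete 10-minute blocks: 9, each 17982 frames → 161838.
Remaining 0 whole minutes in the current block: 0 frames.
Within the current minute: 50 × 30 + 22 = 1522. Total = 161838 + 0 + 1522 = 163360.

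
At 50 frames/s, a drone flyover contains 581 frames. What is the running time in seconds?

11.62 seconds

Running time = 581 / (50) = 11.62 s.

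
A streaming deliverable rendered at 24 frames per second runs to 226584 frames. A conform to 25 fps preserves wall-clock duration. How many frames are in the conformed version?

236025 frames

Target frames = source frames × (target rate / source rate) = 226584 × (25)/(24) = 226584 × 25/24 = 236025.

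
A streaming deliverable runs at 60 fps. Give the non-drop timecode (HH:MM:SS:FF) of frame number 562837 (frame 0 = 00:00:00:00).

562837 ÷ 60 = 9380 full seconds, remainder 37 frames.
9380 s = 2 h 36 min 20 s.
Timecode: 02:36:20:37.

02:36:20:37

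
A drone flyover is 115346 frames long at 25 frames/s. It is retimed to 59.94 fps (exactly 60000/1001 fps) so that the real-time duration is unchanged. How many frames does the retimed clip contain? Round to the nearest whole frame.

276554 frames

Frames at target rate = 115346 × (60000/1001) / (25) = 3595200/13 ≈ 276553.846.
Nearest whole frame: 276554.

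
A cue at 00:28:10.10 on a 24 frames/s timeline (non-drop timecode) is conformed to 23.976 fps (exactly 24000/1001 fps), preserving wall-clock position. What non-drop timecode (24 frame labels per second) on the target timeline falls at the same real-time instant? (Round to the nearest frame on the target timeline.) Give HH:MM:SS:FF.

Source frame index: (0×3600 + 28×60 + 10) × 24 + 10 = 40570.
Real time: 40570 / (24) = 20285/12 s.
Target frame: (20285/12) × (24000/1001) = 40570000/1001 ≈ 40529.471 → 40529.
At 24 labels/s: frame 40529 → 00:28:08:17.

00:28:08:17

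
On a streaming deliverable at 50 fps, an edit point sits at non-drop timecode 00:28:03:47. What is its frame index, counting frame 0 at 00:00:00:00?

Total seconds to the label: (0 × 3600 + 28 × 60 + 3) = 1683.
Frame index = 1683 × 50 + 47 = 84197.

frame 84197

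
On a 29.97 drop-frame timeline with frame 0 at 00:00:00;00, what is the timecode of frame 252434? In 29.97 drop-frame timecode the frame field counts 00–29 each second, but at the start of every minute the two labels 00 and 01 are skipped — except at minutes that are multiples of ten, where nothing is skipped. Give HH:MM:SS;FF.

Ten DF minutes hold 17982 frames, so frame 252434 lies in block 14 (frames 251748–269729) with 686 frames into that block.
The block's first minute is 1800 frames and the rest 1798 each; 686 frames reaches minute 0, so 14 × 18 + 0 × 2 = 252 labels have been skipped so far.
Adding those back, label number 252434 + 252 = 252686 at 30 labels/s is 8422 s + 26 f = 2 h 20 min 22 s frame 26, i.e. 02:20:22;26.

02:20:22;26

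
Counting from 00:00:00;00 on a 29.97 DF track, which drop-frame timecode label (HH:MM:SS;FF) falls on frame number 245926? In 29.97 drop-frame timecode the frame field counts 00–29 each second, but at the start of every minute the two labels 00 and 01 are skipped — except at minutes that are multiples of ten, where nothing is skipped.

02:16:45;22

Each 10-minute DF block holds 10 × 60 × 30 − 9 × 2 = 17982 frames. 245926 ÷ 17982 → 13 full blocks, remainder 12160.
Within the partial block the first minute is 1800 frames and each further minute 1798, so 6 further minute boundaries passed. Total skipped labels = 18 × 13 + 2 × 6 = 246.
Non-drop label index = 245926 + 246 = 246172; at 30 labels/s that is 02:16:45:22, i.e. DF 02:16:45;22.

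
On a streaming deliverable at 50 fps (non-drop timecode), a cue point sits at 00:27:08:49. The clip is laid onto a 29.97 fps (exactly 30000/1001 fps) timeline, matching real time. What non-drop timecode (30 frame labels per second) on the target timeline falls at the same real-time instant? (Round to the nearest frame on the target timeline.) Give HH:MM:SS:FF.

Source frame index: (0×3600 + 27×60 + 8) × 50 + 49 = 81449.
Real time: 81449 / (50) = 81449/50 s.
Target frame: (81449/50) × (30000/1001) = 48869400/1001 ≈ 48820.579 → 48821.
At 30 labels/s: frame 48821 → 00:27:07:11.

00:27:07:11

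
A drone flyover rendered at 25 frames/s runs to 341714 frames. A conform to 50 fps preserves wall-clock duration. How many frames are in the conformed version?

Target frames = source frames × (target rate / source rate) = 341714 × (50)/(25) = 341714 × 2 = 683428.

683428 frames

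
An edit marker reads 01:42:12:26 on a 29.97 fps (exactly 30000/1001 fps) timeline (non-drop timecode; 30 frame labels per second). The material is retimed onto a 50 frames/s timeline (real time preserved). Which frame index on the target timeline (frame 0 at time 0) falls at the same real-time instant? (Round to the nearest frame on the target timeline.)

frame 306950

Source frame index: (1×3600 + 42×60 + 12) × 30 + 26 = 183986.
Real time: 183986 / (30000/1001) = 92084993/15000 s.
Target frame: (92084993/15000) × (50) = 92084993/300 ≈ 306949.977 → 306950.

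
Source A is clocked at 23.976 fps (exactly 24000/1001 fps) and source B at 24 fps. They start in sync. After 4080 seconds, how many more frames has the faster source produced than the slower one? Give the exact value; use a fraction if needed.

97920/1001 frames

A emits 24000/1001 × 4080 = 97920000/1001 frames; B emits 24 × 4080 = 97920.
Difference = 97920/1001 frames (≈ 97.8222); B is ahead of A.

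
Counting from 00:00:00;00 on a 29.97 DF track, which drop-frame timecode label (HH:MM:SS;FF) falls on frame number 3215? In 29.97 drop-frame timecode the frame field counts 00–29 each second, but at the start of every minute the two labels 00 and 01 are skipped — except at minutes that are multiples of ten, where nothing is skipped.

Each 10-minute DF block holds 10 × 60 × 30 − 9 × 2 = 17982 frames. 3215 ÷ 17982 → 0 full blocks, remainder 3215.
Within the partial block the first minute is 1800 frames and each further minute 1798, so 1 further minute boundary passed. Total skipped labels = 18 × 0 + 2 × 1 = 2.
Non-drop label index = 3215 + 2 = 3217; at 30 labels/s that is 00:01:47:07, i.e. DF 00:01:47;07.

00:01:47;07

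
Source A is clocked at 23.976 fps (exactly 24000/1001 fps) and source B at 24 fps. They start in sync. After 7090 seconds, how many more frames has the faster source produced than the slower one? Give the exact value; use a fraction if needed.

170160/1001 frames

A emits 24000/1001 × 7090 = 170160000/1001 frames; B emits 24 × 7090 = 170160.
Difference = 170160/1001 frames (≈ 169.9900); B is ahead of A.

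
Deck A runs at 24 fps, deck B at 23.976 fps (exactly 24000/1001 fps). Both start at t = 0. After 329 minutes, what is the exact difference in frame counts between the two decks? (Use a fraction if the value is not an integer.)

67680/143 frames

329 min = 19740 s.
A emits 24 × 19740 = 473760 frames; B emits 24000/1001 × 19740 = 67680000/143.
Difference = 67680/143 frames (≈ 473.2867); B is behind A.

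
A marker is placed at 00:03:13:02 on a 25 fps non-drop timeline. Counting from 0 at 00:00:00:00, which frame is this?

frame 4827

Total seconds to the label: (0 × 3600 + 3 × 60 + 13) = 193.
Frame index = 193 × 25 + 2 = 4827.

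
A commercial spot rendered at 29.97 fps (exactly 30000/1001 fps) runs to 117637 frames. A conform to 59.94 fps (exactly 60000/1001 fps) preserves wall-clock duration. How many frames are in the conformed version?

235274 frames

Target frames = source frames × (target rate / source rate) = 117637 × (60000/1001)/(30000/1001) = 117637 × 2 = 235274.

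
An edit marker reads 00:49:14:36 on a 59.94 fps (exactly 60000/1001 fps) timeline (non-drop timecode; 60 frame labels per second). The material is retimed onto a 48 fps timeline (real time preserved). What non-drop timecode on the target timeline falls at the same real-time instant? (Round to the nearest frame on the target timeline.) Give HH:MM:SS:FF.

Source frame index: (0×3600 + 49×60 + 14) × 60 + 36 = 177276.
Real time: 177276 / (60000/1001) = 14787773/5000 s.
Target frame: (14787773/5000) × (48) = 88726638/625 ≈ 141962.621 → 141963.
At 48 labels/s: frame 141963 → 00:49:17:27.

00:49:17:27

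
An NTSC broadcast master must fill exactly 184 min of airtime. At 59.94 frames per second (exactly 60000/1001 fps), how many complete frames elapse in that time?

661738 frames

184 min = 11040 s.
Frames = 11040 × 60000/1001 = 662400000/1001 ≈ 661738.2617.
Complete frames: 661738.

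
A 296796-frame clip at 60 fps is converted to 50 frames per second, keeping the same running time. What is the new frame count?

247330 frames

Frames at target rate = 296796 × (50) / (60) = 247330.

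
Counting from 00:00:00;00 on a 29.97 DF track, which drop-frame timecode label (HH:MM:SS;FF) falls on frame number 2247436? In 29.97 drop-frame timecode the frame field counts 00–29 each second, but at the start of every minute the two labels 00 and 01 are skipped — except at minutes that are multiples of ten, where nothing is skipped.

20:49:49;16

Ten DF minutes hold 17982 frames, so frame 2247436 lies in block 124 (frames 2229768–2247749) with 17668 frames into that block.
The block's first minute is 1800 frames and the rest 1798 each; 17668 frames reaches minute 9, so 124 × 18 + 9 × 2 = 2250 labels have been skipped so far.
Adding those back, label number 2247436 + 2250 = 2249686 at 30 labels/s is 74989 s + 16 f = 20 h 49 min 49 s frame 16, i.e. 20:49:49;16.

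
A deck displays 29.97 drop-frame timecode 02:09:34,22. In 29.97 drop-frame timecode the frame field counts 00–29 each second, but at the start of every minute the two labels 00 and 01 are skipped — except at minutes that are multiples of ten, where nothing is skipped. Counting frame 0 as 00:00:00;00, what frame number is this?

Complete 10-minute blocks: 12, each 17982 frames → 215784.
Remaining 9 whole minutes in the current block: 1800 + 8 × 1798 = 16184 frames.
Within the current minute: 34 × 30 + 22 − 2 = 1040 (labels ;00/;01 skipped at this minute). Total = 215784 + 16184 + 1040 = 233008.

233008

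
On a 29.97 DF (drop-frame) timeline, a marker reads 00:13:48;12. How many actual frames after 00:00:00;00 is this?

24828

Complete 10-minute blocks: 1, each 17982 frames → 17982.
Remaining 3 whole minutes in the current block: 1800 + 2 × 1798 = 5396 frames.
Within the current minute: 48 × 30 + 12 − 2 = 1450 (labels ;00/;01 skipped at this minute). Total = 17982 + 5396 + 1450 = 24828.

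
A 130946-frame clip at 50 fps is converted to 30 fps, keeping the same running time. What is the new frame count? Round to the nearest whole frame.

78568 frames

Frames at target rate = 130946 × (30) / (50) = 392838/5 ≈ 78567.600.
Nearest whole frame: 78568.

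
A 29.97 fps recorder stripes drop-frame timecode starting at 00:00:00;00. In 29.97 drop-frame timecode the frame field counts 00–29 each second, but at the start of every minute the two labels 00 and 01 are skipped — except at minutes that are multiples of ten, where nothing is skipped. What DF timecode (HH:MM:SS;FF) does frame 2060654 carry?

19:05:57;06

Ten DF minutes hold 17982 frames, so frame 2060654 lies in block 114 (frames 2049948–2067929) with 10706 frames into that block.
The block's first minute is 1800 frames and the rest 1798 each; 10706 frames reaches minute 5, so 114 × 18 + 5 × 2 = 2062 labels have been skipped so far.
Adding those back, label number 2060654 + 2062 = 2062716 at 30 labels/s is 68757 s + 6 f = 19 h 5 min 57 s frame 6, i.e. 19:05:57;06.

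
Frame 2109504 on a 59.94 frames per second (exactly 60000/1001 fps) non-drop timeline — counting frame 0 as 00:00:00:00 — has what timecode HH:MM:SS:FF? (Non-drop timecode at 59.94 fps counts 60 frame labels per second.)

2109504 ÷ 60 = 35158 full seconds, remainder 24 frames.
35158 s = 9 h 45 min 58 s.
Timecode: 09:45:58:24.

09:45:58:24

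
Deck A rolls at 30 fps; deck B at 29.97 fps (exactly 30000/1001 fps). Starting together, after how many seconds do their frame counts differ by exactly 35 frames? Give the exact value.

The gap grows by |30000/1001 − 30| = 30/1001 frames per second.
Time for a 35-frame gap: 35 ÷ (30/1001) = 7007/6 s.

7007/6 seconds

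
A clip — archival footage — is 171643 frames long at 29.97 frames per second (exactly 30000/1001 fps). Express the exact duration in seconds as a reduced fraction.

171814643/30000 seconds

Running time = 171643 ÷ (30000/1001) = 171643 × 1001/30000 = 171814643/30000 s.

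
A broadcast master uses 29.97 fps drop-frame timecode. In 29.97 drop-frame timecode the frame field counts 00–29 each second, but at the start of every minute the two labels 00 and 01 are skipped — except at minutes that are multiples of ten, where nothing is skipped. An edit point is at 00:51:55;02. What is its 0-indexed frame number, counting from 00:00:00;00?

Complete 10-minute blocks: 5, each 17982 frames → 89910.
Remaining 1 whole minute in the current block: 1800 + 0 × 1798 = 1800 frames.
Within the current minute: 55 × 30 + 2 − 2 = 1650 (labels ;00/;01 skipped at this minute). Total = 89910 + 1800 + 1650 = 93360.

93360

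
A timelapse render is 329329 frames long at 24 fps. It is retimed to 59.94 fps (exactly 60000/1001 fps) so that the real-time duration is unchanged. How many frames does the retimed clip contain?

822500 frames

Target frames = source frames × (target rate / source rate) = 329329 × (60000/1001)/(24) = 329329 × 2500/1001 = 822500.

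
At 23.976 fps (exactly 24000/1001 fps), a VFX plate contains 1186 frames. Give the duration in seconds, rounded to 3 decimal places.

Running time = 1186 × 1001/24000 = 593593/12000 s ≈ 49.466 s.

49.466 seconds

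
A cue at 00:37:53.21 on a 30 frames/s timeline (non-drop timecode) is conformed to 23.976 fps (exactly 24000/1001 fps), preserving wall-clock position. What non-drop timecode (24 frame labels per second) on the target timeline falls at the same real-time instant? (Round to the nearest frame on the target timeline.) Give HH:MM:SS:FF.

00:37:51:10

Source frame index: (0×3600 + 37×60 + 53) × 30 + 21 = 68211.
Real time: 68211 / (30) = 22737/10 s.
Target frame: (22737/10) × (24000/1001) = 381600/7 ≈ 54514.286 → 54514.
At 24 labels/s: frame 54514 → 00:37:51:10.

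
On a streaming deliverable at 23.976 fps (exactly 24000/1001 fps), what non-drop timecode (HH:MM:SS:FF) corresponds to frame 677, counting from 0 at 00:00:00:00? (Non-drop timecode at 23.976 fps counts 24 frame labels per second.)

00:00:28:05

677 ÷ 24 = 28 full seconds, remainder 5 frames.
28 s = 0 h 0 min 28 s.
Timecode: 00:00:28:05.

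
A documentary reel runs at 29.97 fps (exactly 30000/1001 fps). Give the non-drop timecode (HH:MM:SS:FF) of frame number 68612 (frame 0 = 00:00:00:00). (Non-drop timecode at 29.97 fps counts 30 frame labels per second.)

68612 ÷ 30 = 2287 full seconds, remainder 2 frames.
2287 s = 0 h 38 min 7 s.
Timecode: 00:38:07:02.

00:38:07:02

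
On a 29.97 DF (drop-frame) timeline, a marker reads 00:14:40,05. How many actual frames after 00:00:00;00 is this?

Complete 10-minute blocks: 1, each 17982 frames → 17982.
Remaining 4 whole minutes in the current block: 1800 + 3 × 1798 = 7194 frames.
Within the current minute: 40 × 30 + 5 − 2 = 1203 (labels ;00/;01 skipped at this minute). Total = 17982 + 7194 + 1203 = 26379.

26379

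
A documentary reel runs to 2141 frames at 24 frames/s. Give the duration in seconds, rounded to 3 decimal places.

Running time = 2141 × 1/24 = 2141/24 s ≈ 89.208 s.

89.208 seconds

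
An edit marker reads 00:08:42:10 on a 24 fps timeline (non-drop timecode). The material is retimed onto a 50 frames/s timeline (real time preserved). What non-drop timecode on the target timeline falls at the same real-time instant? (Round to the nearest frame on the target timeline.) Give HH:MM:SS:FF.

00:08:42:21

Source frame index: (0×3600 + 8×60 + 42) × 24 + 10 = 12538.
Real time: 12538 / (24) = 6269/12 s.
Target frame: (6269/12) × (50) = 156725/6 ≈ 26120.833 → 26121.
At 50 labels/s: frame 26121 → 00:08:42:21.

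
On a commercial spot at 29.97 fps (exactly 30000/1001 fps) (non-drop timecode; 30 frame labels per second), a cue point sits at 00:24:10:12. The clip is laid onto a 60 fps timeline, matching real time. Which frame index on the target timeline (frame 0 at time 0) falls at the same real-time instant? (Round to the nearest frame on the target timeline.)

frame 87111

Source frame index: (0×3600 + 24×60 + 10) × 30 + 12 = 43512.
Real time: 43512 / (30000/1001) = 1814813/1250 s.
Target frame: (1814813/1250) × (60) = 10888878/125 ≈ 87111.024 → 87111.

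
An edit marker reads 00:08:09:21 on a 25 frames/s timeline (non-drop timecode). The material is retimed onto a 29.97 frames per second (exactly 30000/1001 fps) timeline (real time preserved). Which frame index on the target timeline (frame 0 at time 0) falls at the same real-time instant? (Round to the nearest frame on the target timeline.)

Source frame index: (0×3600 + 8×60 + 9) × 25 + 21 = 12246.
Real time: 12246 / (25) = 12246/25 s.
Target frame: (12246/25) × (30000/1001) = 1130400/77 ≈ 14680.519 → 14681.

frame 14681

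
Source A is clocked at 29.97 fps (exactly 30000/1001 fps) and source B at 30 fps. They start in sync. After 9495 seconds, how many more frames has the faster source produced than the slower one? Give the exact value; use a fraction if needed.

284850/1001 frames

A emits 30000/1001 × 9495 = 284850000/1001 frames; B emits 30 × 9495 = 284850.
Difference = 284850/1001 frames (≈ 284.5654); B is ahead of A.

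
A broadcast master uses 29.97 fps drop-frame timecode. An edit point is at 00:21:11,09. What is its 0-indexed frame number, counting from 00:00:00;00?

Complete 10-minute blocks: 2, each 17982 frames → 35964.
Remaining 1 whole minute in the current block: 1800 + 0 × 1798 = 1800 frames.
Within the current minute: 11 × 30 + 9 − 2 = 337 (labels ;00/;01 skipped at this minute). Total = 35964 + 1800 + 337 = 38101.

38101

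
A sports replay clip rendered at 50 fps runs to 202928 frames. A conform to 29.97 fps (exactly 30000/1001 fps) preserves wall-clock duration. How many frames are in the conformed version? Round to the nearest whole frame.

Frames at target rate = 202928 × (30000/1001) / (50) = 11068800/91 ≈ 121635.165.
Nearest whole frame: 121635.

121635 frames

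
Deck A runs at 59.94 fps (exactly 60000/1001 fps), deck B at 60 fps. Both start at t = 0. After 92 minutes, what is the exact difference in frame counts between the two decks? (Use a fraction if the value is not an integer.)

331200/1001 frames

92 min = 5520 s.
A emits 60000/1001 × 5520 = 331200000/1001 frames; B emits 60 × 5520 = 331200.
Difference = 331200/1001 frames (≈ 330.8691); B is ahead of A.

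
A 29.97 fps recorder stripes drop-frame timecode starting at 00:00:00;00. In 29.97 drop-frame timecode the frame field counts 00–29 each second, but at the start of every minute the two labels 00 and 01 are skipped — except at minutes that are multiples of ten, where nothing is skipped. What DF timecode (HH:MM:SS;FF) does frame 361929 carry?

03:21:16;11

Each 10-minute DF block holds 10 × 60 × 30 − 9 × 2 = 17982 frames. 361929 ÷ 17982 → 20 full blocks, remainder 2289.
Within the partial block the first minute is 1800 frames and each further minute 1798, so 1 further minute boundary passed. Total skipped labels = 18 × 20 + 2 × 1 = 362.
Non-drop label index = 361929 + 362 = 362291; at 30 labels/s that is 03:21:16:11, i.e. DF 03:21:16;11.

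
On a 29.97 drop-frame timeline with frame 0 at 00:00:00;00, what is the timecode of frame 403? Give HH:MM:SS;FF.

Ten DF minutes hold 17982 frames, so frame 403 lies in block 0 (frames 0–17981) with 403 frames into that block.
The block's first minute is 1800 frames and the rest 1798 each; 403 frames reaches minute 0, so 0 × 18 + 0 × 2 = 0 labels have been skipped so far.
Adding those back, label number 403 + 0 = 403 at 30 labels/s is 13 s + 13 f = 0 h 0 min 13 s frame 13, i.e. 00:00:13;13.

00:00:13;13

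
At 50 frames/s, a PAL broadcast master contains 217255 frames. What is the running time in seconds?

4345.1 seconds

Running time = 217255 / (50) = 4345.1 s.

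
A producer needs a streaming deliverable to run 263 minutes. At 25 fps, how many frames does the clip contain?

263 min = 15780 s.
Frames = 15780 × 25 = 394500.

394500 frames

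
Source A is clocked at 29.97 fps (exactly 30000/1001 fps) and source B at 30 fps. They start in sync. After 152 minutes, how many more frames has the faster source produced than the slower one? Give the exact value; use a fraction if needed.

152 min = 9120 s.
A emits 30000/1001 × 9120 = 273600000/1001 frames; B emits 30 × 9120 = 273600.
Difference = 273600/1001 frames (≈ 273.3267); B is ahead of A.

273600/1001 frames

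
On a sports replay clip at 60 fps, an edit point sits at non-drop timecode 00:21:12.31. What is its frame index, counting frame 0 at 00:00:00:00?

frame 76351

Total seconds to the label: (0 × 3600 + 21 × 60 + 12) = 1272.
Frame index = 1272 × 60 + 31 = 76351.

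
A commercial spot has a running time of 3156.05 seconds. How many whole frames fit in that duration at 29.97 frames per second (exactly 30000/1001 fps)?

Frames = 3156.05 × 30000/1001 = 94681500/1001 ≈ 94586.9131.
Complete frames: 94586.

94586 frames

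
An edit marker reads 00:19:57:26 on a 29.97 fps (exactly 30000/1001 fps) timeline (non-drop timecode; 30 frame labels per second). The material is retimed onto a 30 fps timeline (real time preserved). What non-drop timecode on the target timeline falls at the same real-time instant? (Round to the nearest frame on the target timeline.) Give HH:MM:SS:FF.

00:19:59:02

Source frame index: (0×3600 + 19×60 + 57) × 30 + 26 = 35936.
Real time: 35936 / (30000/1001) = 2248246/1875 s.
Target frame: (2248246/1875) × (30) = 4496492/125 ≈ 35971.936 → 35972.
At 30 labels/s: frame 35972 → 00:19:59:02.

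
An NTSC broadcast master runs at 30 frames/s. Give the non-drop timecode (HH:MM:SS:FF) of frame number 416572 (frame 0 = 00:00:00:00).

03:51:25:22

416572 ÷ 30 = 13885 full seconds, remainder 22 frames.
13885 s = 3 h 51 min 25 s.
Timecode: 03:51:25:22.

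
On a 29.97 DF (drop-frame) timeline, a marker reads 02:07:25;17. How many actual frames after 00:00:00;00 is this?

229137

As if non-drop at 30 labels/s: (2 × 3600 + 7 × 60 + 25) × 30 + 17 = 229367.
Minute boundaries passed: 127; those not divisible by 10: 127 − 12 = 115; dropped labels = 2 × 115 = 230.
Actual frame index = 229367 − 230 = 229137.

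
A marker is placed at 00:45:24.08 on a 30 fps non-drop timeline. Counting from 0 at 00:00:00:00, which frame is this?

Total seconds to the label: (0 × 3600 + 45 × 60 + 24) = 2724.
Frame index = 2724 × 30 + 8 = 81728.

81728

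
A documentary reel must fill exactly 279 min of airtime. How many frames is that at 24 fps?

279 min = 16740 s.
Frames = 16740 × 24 = 401760.

401760 frames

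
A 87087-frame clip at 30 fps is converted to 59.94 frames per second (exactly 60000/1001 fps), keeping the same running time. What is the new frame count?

Target frames = source frames × (target rate / source rate) = 87087 × (60000/1001)/(30) = 87087 × 2000/1001 = 174000.

174000 frames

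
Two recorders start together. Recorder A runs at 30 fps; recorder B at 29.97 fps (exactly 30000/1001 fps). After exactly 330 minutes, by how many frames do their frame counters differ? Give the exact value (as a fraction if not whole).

330 min = 19800 s.
A emits 30 × 19800 = 594000 frames; B emits 30000/1001 × 19800 = 54000000/91.
Difference = 54000/91 frames (≈ 593.4066); B is behind A.

54000/91 frames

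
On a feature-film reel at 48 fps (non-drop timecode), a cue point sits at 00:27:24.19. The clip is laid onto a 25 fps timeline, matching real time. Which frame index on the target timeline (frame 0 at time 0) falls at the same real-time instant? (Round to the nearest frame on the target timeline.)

Source frame index: (0×3600 + 27×60 + 24) × 48 + 19 = 78931.
Real time: 78931 / (48) = 78931/48 s.
Target frame: (78931/48) × (25) = 1973275/48 ≈ 41109.896 → 41110.

frame 41110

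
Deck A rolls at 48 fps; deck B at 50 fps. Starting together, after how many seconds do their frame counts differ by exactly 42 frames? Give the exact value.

21 seconds

The gap grows by |50 − 48| = 2 frames per second.
Time for a 42-frame gap: 42 ÷ (2) = 21 s.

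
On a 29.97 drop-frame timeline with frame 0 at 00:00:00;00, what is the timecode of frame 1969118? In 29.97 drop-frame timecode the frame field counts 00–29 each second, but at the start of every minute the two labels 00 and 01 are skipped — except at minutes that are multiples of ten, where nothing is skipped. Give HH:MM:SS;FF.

18:15:03;00

Each 10-minute DF block holds 10 × 60 × 30 − 9 × 2 = 17982 frames. 1969118 ÷ 17982 → 109 full blocks, remainder 9080.
Within the partial block the first minute is 1800 frames and each further minute 1798, so 5 further minute boundaries passed. Total skipped labels = 18 × 109 + 2 × 5 = 1972.
Non-drop label index = 1969118 + 1972 = 1971090; at 30 labels/s that is 18:15:03:00, i.e. DF 18:15:03;00.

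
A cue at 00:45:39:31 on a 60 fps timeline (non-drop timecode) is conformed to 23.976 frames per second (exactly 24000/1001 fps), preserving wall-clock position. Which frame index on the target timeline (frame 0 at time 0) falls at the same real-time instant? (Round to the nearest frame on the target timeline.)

frame 65683

Source frame index: (0×3600 + 45×60 + 39) × 60 + 31 = 164371.
Real time: 164371 / (60) = 164371/60 s.
Target frame: (164371/60) × (24000/1001) = 65748400/1001 ≈ 65682.717 → 65683.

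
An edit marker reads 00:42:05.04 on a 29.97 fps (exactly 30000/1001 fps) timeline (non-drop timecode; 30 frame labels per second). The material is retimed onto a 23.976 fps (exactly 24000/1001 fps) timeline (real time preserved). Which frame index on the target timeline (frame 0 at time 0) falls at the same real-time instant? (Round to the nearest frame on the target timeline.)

frame 60603

Source frame index: (0×3600 + 42×60 + 5) × 30 + 4 = 75754.
Real time: 75754 / (30000/1001) = 37914877/15000 s.
Target frame: (37914877/15000) × (24000/1001) = 303016/5 ≈ 60603.200 → 60603.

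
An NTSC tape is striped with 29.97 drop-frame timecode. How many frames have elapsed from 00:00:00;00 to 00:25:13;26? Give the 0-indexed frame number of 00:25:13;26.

As if non-drop at 30 labels/s: (0 × 3600 + 25 × 60 + 13) × 30 + 26 = 45416.
Minute boundaries passed: 25; those not divisible by 10: 25 − 2 = 23; dropped labels = 2 × 23 = 46.
Actual frame index = 45416 − 46 = 45370.

45370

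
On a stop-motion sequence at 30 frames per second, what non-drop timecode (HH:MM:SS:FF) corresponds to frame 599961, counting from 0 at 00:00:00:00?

05:33:18:21

599961 ÷ 30 = 19998 full seconds, remainder 21 frames.
19998 s = 5 h 33 min 18 s.
Timecode: 05:33:18:21.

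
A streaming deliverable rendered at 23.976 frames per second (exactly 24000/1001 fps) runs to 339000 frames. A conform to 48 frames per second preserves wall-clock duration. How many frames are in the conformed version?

678678 frames

Target frames = source frames × (target rate / source rate) = 339000 × (48)/(24000/1001) = 339000 × 1001/500 = 678678.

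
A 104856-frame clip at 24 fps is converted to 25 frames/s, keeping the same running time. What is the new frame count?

Target frames = source frames × (target rate / source rate) = 104856 × (25)/(24) = 104856 × 25/24 = 109225.

109225 frames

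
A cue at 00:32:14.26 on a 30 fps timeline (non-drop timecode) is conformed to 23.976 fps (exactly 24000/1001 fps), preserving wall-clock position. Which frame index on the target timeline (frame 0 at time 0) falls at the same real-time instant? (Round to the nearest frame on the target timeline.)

frame 46390

Source frame index: (0×3600 + 32×60 + 14) × 30 + 26 = 58046.
Real time: 58046 / (30) = 29023/15 s.
Target frame: (29023/15) × (24000/1001) = 46436800/1001 ≈ 46390.410 → 46390.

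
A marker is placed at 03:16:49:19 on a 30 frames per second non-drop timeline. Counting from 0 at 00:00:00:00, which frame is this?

Total seconds to the label: (3 × 3600 + 16 × 60 + 49) = 11809.
Frame index = 11809 × 30 + 19 = 354289.

354289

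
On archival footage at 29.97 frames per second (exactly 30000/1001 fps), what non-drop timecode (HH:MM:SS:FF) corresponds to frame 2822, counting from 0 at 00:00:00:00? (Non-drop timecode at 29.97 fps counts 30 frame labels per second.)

00:01:34:02

2822 ÷ 30 = 94 full seconds, remainder 2 frames.
94 s = 0 h 1 min 34 s.
Timecode: 00:01:34:02.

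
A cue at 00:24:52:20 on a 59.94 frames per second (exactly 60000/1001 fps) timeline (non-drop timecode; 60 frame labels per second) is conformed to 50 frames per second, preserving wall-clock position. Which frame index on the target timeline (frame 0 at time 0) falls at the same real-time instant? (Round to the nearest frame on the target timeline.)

Source frame index: (0×3600 + 24×60 + 52) × 60 + 20 = 89540.
Real time: 89540 / (60000/1001) = 4481477/3000 s.
Target frame: (4481477/3000) × (50) = 4481477/60 ≈ 74691.283 → 74691.

frame 74691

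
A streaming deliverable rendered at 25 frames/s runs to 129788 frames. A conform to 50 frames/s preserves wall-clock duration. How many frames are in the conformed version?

Frames at target rate = 129788 × (50) / (25) = 259576.

259576 frames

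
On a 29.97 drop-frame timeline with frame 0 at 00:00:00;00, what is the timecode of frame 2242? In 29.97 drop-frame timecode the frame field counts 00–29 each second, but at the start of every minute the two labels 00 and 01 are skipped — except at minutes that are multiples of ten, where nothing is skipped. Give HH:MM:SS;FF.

Each 10-minute DF block holds 10 × 60 × 30 − 9 × 2 = 17982 frames. 2242 ÷ 17982 → 0 full blocks, remainder 2242.
Within the partial block the first minute is 1800 frames and each further minute 1798, so 1 further minute boundary passed. Total skipped labels = 18 × 0 + 2 × 1 = 2.
Non-drop label index = 2242 + 2 = 2244; at 30 labels/s that is 00:01:14:24, i.e. DF 00:01:14;24.

00:01:14;24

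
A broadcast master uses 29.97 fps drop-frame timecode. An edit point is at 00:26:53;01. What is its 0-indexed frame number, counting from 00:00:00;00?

48343

Complete 10-minute blocks: 2, each 17982 frames → 35964.
Remaining 6 whole minutes in the current block: 1800 + 5 × 1798 = 10790 frames.
Within the current minute: 53 × 30 + 1 − 2 = 1589 (labels ;00/;01 skipped at this minute). Total = 35964 + 10790 + 1589 = 48343.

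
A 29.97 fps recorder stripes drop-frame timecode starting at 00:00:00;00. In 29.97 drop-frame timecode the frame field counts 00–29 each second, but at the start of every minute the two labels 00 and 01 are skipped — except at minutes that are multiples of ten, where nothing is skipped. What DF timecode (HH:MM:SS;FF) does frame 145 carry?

00:00:04;25

Each 10-minute DF block holds 10 × 60 × 30 − 9 × 2 = 17982 frames. 145 ÷ 17982 → 0 full blocks, remainder 145.
Within the partial block the first minute is 1800 frames and each further minute 1798, so 0 further minute boundaries passed. Total skipped labels = 18 × 0 + 2 × 0 = 0.
Non-drop label index = 145 + 0 = 145; at 30 labels/s that is 00:00:04:25, i.e. DF 00:00:04;25.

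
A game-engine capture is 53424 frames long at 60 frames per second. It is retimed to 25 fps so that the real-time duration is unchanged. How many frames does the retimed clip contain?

Target frames = source frames × (target rate / source rate) = 53424 × (25)/(60) = 53424 × 5/12 = 22260.

22260 frames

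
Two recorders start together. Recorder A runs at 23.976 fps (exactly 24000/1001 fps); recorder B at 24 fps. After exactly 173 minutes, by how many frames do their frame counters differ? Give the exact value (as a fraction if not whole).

249120/1001 frames

173 min = 10380 s.
A emits 24000/1001 × 10380 = 249120000/1001 frames; B emits 24 × 10380 = 249120.
Difference = 249120/1001 frames (≈ 248.8711); B is ahead of A.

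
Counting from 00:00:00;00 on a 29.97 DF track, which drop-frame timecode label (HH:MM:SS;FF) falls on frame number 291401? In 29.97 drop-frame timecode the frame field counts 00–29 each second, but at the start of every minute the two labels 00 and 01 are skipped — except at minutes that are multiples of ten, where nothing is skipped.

02:42:03;03

Each 10-minute DF block holds 10 × 60 × 30 − 9 × 2 = 17982 frames. 291401 ÷ 17982 → 16 full blocks, remainder 3689.
Within the partial block the first minute is 1800 frames and each further minute 1798, so 2 further minute boundaries passed. Total skipped labels = 18 × 16 + 2 × 2 = 292.
Non-drop label index = 291401 + 292 = 291693; at 30 labels/s that is 02:42:03:03, i.e. DF 02:42:03;03.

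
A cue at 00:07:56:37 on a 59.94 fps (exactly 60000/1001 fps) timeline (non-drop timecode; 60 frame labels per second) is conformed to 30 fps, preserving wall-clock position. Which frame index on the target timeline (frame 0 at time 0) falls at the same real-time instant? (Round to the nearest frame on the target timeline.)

frame 14313

Source frame index: (0×3600 + 7×60 + 56) × 60 + 37 = 28597.
Real time: 28597 / (60000/1001) = 28625597/60000 s.
Target frame: (28625597/60000) × (30) = 28625597/2000 ≈ 14312.799 → 14313.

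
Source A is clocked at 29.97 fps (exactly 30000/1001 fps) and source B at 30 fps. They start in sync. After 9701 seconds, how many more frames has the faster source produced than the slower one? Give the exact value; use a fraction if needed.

A emits 30000/1001 × 9701 = 291030000/1001 frames; B emits 30 × 9701 = 291030.
Difference = 291030/1001 frames (≈ 290.7393); B is ahead of A.

291030/1001 frames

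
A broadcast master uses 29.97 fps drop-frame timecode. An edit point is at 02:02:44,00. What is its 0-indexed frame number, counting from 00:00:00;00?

220700

Complete 10-minute blocks: 12, each 17982 frames → 215784.
Remaining 2 whole minutes in the current block: 1800 + 1 × 1798 = 3598 frames.
Within the current minute: 44 × 30 + 0 − 2 = 1318 (labels ;00/;01 skipped at this minute). Total = 215784 + 3598 + 1318 = 220700.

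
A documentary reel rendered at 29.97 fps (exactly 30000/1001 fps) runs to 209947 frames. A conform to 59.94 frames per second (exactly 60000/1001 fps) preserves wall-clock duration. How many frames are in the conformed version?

Frames at target rate = 209947 × (60000/1001) / (30000/1001) = 419894.

419894 frames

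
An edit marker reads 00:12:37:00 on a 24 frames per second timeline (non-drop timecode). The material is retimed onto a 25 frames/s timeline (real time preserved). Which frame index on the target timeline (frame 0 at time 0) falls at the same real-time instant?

frame 18925

Source frame index: (0×3600 + 12×60 + 37) × 24 + 0 = 18168.
Real time: 18168 / (24) = 757 s.
Target frame: (757) × (25) = 18925.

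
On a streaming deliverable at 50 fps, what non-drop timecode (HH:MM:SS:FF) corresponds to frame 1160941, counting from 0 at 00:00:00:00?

1160941 ÷ 50 = 23218 full seconds, remainder 41 frames.
23218 s = 6 h 26 min 58 s.
Timecode: 06:26:58:41.

06:26:58:41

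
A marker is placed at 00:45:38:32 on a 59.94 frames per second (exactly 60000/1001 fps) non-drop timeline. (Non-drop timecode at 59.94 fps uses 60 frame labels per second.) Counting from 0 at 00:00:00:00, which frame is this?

frame 164312

Total seconds to the label: (0 × 3600 + 45 × 60 + 38) = 2738.
Frame index = 2738 × 60 + 32 = 164312.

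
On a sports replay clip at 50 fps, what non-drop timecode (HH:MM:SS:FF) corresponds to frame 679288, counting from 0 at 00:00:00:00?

679288 ÷ 50 = 13585 full seconds, remainder 38 frames.
13585 s = 3 h 46 min 25 s.
Timecode: 03:46:25:38.

03:46:25:38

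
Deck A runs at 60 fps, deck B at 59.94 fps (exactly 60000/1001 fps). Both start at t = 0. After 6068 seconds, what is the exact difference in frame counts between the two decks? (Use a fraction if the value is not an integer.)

A emits 60 × 6068 = 364080 frames; B emits 60000/1001 × 6068 = 364080000/1001.
Difference = 364080/1001 frames (≈ 363.7163); B is behind A.

364080/1001 frames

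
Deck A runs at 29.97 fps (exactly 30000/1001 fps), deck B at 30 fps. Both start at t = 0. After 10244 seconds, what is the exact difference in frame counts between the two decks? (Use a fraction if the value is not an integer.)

23640/77 frames

A emits 30000/1001 × 10244 = 23640000/77 frames; B emits 30 × 10244 = 307320.
Difference = 23640/77 frames (≈ 307.0130); B is ahead of A.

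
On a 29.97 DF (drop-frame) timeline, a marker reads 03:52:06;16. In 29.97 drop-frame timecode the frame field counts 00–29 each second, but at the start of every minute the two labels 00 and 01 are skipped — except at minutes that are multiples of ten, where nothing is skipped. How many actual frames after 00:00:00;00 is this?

417378

As if non-drop at 30 labels/s: (3 × 3600 + 52 × 60 + 6) × 30 + 16 = 417796.
Minute boundaries passed: 232; those not divisible by 10: 232 − 23 = 209; dropped labels = 2 × 209 = 418.
Actual frame index = 417796 − 418 = 417378.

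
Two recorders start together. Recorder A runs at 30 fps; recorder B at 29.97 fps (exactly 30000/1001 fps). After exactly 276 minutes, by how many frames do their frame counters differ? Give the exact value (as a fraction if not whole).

496800/1001 frames

276 min = 16560 s.
A emits 30 × 16560 = 496800 frames; B emits 30000/1001 × 16560 = 496800000/1001.
Difference = 496800/1001 frames (≈ 496.3037); B is behind A.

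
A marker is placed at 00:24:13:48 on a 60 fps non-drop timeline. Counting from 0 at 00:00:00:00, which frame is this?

87228

Total seconds to the label: (0 × 3600 + 24 × 60 + 13) = 1453.
Frame index = 1453 × 60 + 48 = 87228.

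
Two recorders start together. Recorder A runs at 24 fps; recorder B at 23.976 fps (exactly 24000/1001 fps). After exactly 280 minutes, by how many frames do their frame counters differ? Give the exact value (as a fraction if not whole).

57600/143 frames

280 min = 16800 s.
A emits 24 × 16800 = 403200 frames; B emits 24000/1001 × 16800 = 57600000/143.
Difference = 57600/143 frames (≈ 402.7972); B is behind A.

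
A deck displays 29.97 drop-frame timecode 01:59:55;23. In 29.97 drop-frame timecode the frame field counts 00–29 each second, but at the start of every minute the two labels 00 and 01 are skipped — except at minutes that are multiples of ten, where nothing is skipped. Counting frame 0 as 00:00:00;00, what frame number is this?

As if non-drop at 30 labels/s: (1 × 3600 + 59 × 60 + 55) × 30 + 23 = 215873.
Minute boundaries passed: 119; those not divisible by 10: 119 − 11 = 108; dropped labels = 2 × 108 = 216.
Actual frame index = 215873 − 216 = 215657.

215657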